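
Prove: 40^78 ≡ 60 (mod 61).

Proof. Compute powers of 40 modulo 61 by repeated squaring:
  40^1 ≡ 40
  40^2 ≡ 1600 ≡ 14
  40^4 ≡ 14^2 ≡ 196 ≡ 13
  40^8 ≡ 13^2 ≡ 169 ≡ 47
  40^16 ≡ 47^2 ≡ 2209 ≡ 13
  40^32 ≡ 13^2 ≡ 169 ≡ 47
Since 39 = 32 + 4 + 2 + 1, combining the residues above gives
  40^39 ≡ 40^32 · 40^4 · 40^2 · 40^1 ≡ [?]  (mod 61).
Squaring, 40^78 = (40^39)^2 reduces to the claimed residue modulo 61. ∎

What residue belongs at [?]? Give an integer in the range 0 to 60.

Multiply the listed residues: 47 · 13 · 14 · 40 = 611 → 8554 → 342160.
Reducing modulo 61: 342160 = 5609·61 + 11, so 40^39 ≡ 11.

11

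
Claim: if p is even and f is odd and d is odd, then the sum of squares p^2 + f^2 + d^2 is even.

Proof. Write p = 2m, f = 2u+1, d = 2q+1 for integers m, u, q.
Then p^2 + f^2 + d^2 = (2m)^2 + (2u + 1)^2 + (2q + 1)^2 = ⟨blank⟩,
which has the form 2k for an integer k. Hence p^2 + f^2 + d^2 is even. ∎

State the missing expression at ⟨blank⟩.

(2m)^2 + (2u + 1)^2 + (2q + 1)^2 = 4m^2 + 4q^2 + 4q + 4u^2 + 4u + 2
= 2(2m^2 + 2q^2 + 2q + 2u^2 + 2u + 1).
Since 2m^2 + 2q^2 + 2q + 2u^2 + 2u + 1 is an integer, the sum of squares is of the form 2k for an integer k.

2(2m^2 + 2q^2 + 2q + 2u^2 + 2u + 1)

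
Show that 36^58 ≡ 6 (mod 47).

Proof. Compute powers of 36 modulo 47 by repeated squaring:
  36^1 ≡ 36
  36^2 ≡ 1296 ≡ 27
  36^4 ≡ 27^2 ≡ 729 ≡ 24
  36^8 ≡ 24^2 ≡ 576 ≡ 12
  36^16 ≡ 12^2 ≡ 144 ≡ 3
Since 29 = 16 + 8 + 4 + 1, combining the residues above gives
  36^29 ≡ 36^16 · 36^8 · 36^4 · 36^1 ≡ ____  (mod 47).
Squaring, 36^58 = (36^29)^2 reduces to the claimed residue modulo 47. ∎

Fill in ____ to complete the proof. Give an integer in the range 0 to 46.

37

36^16 · 36^8 · 36^4 · 36^1 ≡ 3 · 12 · 24 · 36 = 31104.
31104 mod 47 = 37, so 36^29 ≡ 37 (mod 47).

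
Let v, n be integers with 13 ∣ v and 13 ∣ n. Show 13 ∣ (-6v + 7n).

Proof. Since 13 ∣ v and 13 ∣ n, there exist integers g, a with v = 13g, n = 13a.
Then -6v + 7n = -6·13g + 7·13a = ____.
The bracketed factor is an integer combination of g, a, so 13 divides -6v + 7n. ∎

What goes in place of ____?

13(7a - 6g)

Each term has a factor of 13: -6·13g + 7·13a = 13·(7a - 6g).
Since 7a - 6g is an integer, 13 ∣ (-6v + 7n).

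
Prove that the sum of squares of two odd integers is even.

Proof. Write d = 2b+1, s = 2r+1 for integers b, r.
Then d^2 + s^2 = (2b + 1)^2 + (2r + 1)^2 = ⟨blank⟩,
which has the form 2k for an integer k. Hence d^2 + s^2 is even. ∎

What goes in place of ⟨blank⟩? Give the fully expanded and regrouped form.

(2b + 1)^2 + (2r + 1)^2 = 4b^2 + 4b + 4r^2 + 4r + 2
= 2(2b^2 + 2b + 2r^2 + 2r + 1).
Since 2b^2 + 2b + 2r^2 + 2r + 1 is an integer, the sum of squares is of the form 2k for an integer k.

2(2b^2 + 2b + 2r^2 + 2r + 1)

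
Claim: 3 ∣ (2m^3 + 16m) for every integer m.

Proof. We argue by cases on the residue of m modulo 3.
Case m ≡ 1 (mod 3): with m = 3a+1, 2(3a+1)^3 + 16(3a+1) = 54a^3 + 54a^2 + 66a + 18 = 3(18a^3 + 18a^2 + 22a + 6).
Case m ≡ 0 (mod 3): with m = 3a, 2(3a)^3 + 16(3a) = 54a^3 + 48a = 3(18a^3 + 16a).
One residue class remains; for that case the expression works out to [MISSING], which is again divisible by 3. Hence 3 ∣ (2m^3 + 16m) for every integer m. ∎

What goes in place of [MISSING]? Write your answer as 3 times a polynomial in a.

The residues treated are {1, 0}, so the missing case is m ≡ 2 (mod 3); write m = 3a+2.
Then 2(3a+2)^3 + 16(3a+2) = 54a^3 + 108a^2 + 120a + 48 = 3(18a^3 + 36a^2 + 40a + 16).

3(18a^3 + 36a^2 + 40a + 16)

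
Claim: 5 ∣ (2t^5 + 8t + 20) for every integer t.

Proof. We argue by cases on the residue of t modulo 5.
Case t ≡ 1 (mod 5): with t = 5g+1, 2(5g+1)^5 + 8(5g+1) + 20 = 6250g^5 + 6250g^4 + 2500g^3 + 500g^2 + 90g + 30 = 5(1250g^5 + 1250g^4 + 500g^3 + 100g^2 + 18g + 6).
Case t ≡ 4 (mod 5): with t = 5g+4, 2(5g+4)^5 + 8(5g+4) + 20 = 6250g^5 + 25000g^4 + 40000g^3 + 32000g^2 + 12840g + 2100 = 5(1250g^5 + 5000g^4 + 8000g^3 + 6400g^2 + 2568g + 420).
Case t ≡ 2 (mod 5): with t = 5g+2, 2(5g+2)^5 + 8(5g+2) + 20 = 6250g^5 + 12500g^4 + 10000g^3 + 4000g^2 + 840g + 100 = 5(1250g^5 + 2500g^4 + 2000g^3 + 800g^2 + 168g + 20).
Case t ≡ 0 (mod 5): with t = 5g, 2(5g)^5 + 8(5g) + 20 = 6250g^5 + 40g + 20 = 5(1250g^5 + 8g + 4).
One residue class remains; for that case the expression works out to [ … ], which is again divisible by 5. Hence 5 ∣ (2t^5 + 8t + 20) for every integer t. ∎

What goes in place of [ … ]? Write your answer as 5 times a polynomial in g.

Only t ≡ 3 (mod 5) is unaccounted for. Put t = 5g+3:
2(5g+3)^5 + 8(5g+3) + 20 expands to 6250g^5 + 18750g^4 + 22500g^3 + 13500g^2 + 4090g + 530,
and factoring out 5 leaves 5(1250g^5 + 3750g^4 + 4500g^3 + 2700g^2 + 818g + 106).

5(1250g^5 + 3750g^4 + 4500g^3 + 2700g^2 + 818g + 106)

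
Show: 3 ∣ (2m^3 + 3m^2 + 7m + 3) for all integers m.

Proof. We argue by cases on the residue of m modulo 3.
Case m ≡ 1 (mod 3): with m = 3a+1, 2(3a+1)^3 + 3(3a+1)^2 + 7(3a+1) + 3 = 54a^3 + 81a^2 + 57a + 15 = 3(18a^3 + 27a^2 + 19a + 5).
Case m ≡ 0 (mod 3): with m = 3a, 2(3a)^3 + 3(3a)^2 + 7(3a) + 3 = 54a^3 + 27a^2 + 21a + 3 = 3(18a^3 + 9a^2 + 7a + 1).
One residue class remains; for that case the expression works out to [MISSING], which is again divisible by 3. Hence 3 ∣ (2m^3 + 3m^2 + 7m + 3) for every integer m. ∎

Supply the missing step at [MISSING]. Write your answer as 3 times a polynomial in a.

3(18a^3 + 45a^2 + 43a + 15)

Only m ≡ 2 (mod 3) is unaccounted for. Put m = 3a+2:
2(3a+2)^3 + 3(3a+2)^2 + 7(3a+2) + 3 expands to 54a^3 + 135a^2 + 129a + 45,
and factoring out 3 leaves 3(18a^3 + 45a^2 + 43a + 15).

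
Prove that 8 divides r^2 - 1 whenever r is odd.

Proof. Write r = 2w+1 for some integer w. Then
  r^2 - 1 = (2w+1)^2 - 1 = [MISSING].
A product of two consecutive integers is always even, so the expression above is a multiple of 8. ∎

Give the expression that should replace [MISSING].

(2w+1)^2 - 1 = 4w^2 + 4w + 1 - 1 = 4w^2 + 4w = 4w(w+1).
Since w and w+1 are consecutive, w(w+1) is even, and 4·(even) is a multiple of 8.

4w(w + 1)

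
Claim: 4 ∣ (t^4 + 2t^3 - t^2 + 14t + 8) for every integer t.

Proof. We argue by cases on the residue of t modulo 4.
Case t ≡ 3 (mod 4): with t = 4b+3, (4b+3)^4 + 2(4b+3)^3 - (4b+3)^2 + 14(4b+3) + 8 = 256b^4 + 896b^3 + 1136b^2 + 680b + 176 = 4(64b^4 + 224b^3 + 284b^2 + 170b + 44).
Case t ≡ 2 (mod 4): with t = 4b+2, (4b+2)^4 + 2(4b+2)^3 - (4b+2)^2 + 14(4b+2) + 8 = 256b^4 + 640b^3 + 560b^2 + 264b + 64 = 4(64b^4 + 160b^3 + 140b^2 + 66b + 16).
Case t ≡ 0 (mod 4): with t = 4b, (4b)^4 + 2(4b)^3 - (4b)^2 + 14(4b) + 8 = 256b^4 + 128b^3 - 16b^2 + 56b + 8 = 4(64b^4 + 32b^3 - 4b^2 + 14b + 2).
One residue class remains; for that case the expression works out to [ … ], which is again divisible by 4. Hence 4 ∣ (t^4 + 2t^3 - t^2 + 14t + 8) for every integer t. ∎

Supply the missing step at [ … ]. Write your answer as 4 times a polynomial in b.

4(64b^4 + 96b^3 + 44b^2 + 22b + 6)

The residues treated are {3, 2, 0}, so the missing case is t ≡ 1 (mod 4); write t = 4b+1.
Then (4b+1)^4 + 2(4b+1)^3 - (4b+1)^2 + 14(4b+1) + 8 = 256b^4 + 384b^3 + 176b^2 + 88b + 24 = 4(64b^4 + 96b^3 + 44b^2 + 22b + 6).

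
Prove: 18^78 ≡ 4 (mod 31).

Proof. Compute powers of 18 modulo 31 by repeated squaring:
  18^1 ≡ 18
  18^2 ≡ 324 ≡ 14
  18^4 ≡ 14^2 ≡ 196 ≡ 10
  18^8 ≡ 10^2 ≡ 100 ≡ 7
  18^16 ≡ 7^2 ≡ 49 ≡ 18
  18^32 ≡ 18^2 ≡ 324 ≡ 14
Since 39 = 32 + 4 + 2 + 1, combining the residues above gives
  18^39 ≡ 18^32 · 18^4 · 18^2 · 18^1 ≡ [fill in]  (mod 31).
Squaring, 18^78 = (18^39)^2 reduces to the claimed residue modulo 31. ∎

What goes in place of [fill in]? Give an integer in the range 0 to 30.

2

Multiply the listed residues: 14 · 10 · 14 · 18 = 140 → 1960 → 35280.
Reducing modulo 31: 35280 = 1138·31 + 2, so 18^39 ≡ 2.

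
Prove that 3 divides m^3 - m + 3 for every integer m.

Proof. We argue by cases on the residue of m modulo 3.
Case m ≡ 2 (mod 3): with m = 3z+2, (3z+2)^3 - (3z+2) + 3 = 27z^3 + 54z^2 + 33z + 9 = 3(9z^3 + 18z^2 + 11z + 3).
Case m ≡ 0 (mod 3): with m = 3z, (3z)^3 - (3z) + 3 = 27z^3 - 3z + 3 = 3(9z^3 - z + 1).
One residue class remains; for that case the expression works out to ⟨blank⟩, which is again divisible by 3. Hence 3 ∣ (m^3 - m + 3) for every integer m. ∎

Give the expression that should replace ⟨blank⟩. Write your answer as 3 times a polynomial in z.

3(9z^3 + 9z^2 + 2z + 1)

The residues treated are {2, 0}, so the missing case is m ≡ 1 (mod 3); write m = 3z+1.
Then (3z+1)^3 - (3z+1) + 3 = 27z^3 + 27z^2 + 6z + 3 = 3(9z^3 + 9z^2 + 2z + 1).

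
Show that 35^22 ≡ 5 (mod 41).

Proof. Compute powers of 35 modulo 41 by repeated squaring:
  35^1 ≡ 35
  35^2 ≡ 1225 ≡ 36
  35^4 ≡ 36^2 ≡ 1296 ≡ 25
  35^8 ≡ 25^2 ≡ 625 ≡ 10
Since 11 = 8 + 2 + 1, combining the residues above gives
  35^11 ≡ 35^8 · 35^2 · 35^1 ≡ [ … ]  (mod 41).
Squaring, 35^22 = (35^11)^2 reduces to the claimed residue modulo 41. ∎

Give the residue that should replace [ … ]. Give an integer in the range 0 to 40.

35^8 · 35^2 · 35^1 ≡ 10 · 36 · 35 = 12600.
12600 mod 41 = 13, so 35^11 ≡ 13 (mod 41).

13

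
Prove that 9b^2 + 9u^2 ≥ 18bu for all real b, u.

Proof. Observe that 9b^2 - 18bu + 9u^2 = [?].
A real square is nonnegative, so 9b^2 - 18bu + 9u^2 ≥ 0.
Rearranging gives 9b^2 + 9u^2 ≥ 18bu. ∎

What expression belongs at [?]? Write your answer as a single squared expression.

(3b - 3u)^2

9b^2 - 18bu + 9u^2 is a perfect-square trinomial: the outer terms are (3b)^2 and (3u)^2, and the cross term is -2·3b·3u.
So 9b^2 - 18bu + 9u^2 = (3b - 3u)^2 ≥ 0.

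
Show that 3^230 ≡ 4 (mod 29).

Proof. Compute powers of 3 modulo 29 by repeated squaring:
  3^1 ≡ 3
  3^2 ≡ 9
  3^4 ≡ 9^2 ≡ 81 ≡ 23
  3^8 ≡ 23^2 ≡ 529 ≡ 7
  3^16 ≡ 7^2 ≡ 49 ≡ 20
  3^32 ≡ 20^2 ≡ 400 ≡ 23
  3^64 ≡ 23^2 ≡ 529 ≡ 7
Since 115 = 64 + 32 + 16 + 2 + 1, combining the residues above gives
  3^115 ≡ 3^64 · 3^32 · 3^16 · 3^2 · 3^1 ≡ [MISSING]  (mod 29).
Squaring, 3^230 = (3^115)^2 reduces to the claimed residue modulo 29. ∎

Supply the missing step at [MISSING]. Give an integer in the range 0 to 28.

27

Multiply the listed residues: 7 · 23 · 20 · 9 · 3 = 161 → 3220 → 28980 → 86940.
Reducing modulo 29: 86940 = 2997·29 + 27, so 3^115 ≡ 27.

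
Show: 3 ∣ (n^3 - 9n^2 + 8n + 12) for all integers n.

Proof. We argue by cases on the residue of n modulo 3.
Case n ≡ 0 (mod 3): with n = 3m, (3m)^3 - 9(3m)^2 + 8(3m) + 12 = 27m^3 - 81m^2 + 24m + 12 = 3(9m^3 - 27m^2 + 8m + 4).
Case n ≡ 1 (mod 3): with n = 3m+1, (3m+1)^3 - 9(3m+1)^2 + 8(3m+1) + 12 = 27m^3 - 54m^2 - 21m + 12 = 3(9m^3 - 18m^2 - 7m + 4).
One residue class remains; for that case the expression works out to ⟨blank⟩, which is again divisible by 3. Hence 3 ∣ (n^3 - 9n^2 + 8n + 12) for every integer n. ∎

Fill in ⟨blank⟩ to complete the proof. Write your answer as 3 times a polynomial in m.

3(9m^3 - 9m^2 - 16m)

The residues treated are {0, 1}, so the missing case is n ≡ 2 (mod 3); write n = 3m+2.
Then (3m+2)^3 - 9(3m+2)^2 + 8(3m+2) + 12 = 27m^3 - 27m^2 - 48m = 3(9m^3 - 9m^2 - 16m).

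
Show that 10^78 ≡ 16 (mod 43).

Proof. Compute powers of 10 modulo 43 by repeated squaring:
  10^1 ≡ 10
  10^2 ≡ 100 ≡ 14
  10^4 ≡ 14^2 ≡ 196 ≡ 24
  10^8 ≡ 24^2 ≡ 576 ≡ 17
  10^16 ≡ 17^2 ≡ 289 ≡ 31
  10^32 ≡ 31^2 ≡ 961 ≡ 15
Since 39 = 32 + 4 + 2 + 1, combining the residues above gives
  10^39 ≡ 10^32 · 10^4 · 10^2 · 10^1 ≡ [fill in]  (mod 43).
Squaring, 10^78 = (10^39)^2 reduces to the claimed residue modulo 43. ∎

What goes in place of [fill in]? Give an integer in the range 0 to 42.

Multiply the listed residues: 15 · 24 · 14 · 10 = 360 → 5040 → 50400.
Reducing modulo 43: 50400 = 1172·43 + 4, so 10^39 ≡ 4.

4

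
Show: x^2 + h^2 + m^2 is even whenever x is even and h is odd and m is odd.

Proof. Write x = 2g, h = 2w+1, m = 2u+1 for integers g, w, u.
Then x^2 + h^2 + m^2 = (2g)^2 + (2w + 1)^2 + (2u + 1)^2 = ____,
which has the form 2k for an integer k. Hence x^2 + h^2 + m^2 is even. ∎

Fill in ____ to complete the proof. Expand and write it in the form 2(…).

(2g)^2 + (2w + 1)^2 + (2u + 1)^2 = 4g^2 + 4u^2 + 4u + 4w^2 + 4w + 2
= 2(2g^2 + 2u^2 + 2u + 2w^2 + 2w + 1).
Since 2g^2 + 2u^2 + 2u + 2w^2 + 2w + 1 is an integer, the sum of squares is of the form 2k for an integer k.

2(2g^2 + 2u^2 + 2u + 2w^2 + 2w + 1)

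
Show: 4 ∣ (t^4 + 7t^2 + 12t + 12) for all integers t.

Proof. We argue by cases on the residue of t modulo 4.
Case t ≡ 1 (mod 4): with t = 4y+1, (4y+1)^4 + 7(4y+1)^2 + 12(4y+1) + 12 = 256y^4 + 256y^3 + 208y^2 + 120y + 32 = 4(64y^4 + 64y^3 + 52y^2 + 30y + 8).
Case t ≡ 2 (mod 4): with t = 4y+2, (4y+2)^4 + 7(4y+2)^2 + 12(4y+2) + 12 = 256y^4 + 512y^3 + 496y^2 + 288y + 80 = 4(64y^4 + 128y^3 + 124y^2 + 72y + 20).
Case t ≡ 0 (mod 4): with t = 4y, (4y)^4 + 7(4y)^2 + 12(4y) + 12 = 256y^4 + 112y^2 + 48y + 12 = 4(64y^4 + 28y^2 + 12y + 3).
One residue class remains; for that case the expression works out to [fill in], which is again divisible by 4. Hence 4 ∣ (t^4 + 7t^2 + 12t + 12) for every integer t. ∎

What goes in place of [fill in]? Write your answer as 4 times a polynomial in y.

The residues treated are {1, 2, 0}, so the missing case is t ≡ 3 (mod 4); write t = 4y+3.
Then (4y+3)^4 + 7(4y+3)^2 + 12(4y+3) + 12 = 256y^4 + 768y^3 + 976y^2 + 648y + 192 = 4(64y^4 + 192y^3 + 244y^2 + 162y + 48).

4(64y^4 + 192y^3 + 244y^2 + 162y + 48)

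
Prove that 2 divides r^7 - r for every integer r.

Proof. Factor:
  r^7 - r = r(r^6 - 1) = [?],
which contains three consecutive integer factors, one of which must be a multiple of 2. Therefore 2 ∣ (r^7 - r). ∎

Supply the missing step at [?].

(r - 1)r(r + 1)(r^4 + r^2 + 1)

r^6 - 1 = (r^2 - 1)(r^4 + r^2 + 1), and r^2 - 1 = (r-1)(r+1).
So r(r^6 - 1) = (r - 1)r(r + 1)(r^4 + r^2 + 1).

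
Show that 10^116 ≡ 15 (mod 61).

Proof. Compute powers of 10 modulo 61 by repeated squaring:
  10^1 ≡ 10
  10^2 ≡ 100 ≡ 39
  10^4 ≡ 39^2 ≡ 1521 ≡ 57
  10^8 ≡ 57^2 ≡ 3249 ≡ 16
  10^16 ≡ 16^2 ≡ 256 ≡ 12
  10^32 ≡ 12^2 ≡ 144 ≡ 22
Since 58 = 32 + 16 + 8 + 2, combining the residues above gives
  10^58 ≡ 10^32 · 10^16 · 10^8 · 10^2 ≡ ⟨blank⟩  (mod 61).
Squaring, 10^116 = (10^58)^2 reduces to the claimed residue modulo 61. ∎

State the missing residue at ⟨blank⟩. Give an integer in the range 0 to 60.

36

10^32 · 10^16 · 10^8 · 10^2 ≡ 22 · 12 · 16 · 39 = 164736.
164736 mod 61 = 36, so 10^58 ≡ 36 (mod 61).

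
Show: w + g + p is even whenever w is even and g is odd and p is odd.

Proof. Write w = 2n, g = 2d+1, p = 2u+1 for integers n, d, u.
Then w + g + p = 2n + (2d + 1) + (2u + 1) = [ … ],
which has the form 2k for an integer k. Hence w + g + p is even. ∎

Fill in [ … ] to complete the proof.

2(d + n + u + 1)

Expanding: 2n + (2d + 1) + (2u + 1) = 2d + 2n + 2u + 2.
Every term is even; pulling out the factor of 2 gives 2(d + n + u + 1).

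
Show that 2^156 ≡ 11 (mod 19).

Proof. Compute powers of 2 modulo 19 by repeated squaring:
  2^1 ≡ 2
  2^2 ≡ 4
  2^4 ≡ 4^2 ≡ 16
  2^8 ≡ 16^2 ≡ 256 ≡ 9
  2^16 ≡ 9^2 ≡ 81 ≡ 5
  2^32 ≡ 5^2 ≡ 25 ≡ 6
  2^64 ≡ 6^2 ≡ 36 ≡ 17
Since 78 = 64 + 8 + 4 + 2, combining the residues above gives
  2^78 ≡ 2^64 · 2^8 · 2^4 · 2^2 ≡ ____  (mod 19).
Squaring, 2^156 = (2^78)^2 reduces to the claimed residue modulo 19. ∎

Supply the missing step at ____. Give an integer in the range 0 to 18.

7

2^64 · 2^8 · 2^4 · 2^2 ≡ 17 · 9 · 16 · 4 = 9792.
9792 mod 19 = 7, so 2^78 ≡ 7 (mod 19).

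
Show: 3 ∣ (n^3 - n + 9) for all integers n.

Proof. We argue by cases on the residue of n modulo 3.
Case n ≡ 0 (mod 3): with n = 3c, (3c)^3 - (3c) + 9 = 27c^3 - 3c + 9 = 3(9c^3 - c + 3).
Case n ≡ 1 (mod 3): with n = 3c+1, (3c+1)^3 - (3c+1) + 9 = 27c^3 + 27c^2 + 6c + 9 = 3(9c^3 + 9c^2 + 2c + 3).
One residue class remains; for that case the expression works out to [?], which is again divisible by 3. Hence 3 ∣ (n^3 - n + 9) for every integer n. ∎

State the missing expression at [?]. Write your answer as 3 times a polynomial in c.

3(9c^3 + 18c^2 + 11c + 5)

Only n ≡ 2 (mod 3) is unaccounted for. Put n = 3c+2:
(3c+2)^3 - (3c+2) + 9 expands to 27c^3 + 54c^2 + 33c + 15,
and factoring out 3 leaves 3(9c^3 + 18c^2 + 11c + 5).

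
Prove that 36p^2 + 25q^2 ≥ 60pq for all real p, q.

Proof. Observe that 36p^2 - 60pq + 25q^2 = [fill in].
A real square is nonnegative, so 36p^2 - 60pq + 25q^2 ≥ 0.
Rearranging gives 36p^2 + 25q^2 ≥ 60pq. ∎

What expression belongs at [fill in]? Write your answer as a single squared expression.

(6p - 5q)^2

36p^2 - 60pq + 25q^2 is a perfect-square trinomial: the outer terms are (6p)^2 and (5q)^2, and the cross term is -2·6p·5q.
So 36p^2 - 60pq + 25q^2 = (6p - 5q)^2 ≥ 0.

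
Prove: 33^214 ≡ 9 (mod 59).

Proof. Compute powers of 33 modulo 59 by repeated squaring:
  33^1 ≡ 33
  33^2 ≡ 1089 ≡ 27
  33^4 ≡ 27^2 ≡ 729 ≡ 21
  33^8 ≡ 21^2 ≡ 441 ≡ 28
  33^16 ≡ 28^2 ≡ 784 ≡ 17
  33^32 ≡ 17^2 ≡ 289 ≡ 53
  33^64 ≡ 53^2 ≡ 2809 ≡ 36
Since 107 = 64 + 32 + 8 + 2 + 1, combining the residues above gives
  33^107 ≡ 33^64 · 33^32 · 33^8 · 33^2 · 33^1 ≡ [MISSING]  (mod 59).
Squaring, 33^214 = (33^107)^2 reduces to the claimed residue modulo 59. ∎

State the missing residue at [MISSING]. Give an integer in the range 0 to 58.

56

Multiply the listed residues: 36 · 53 · 28 · 27 · 33 = 1908 → 53424 → 1442448 → 47600784.
Reducing modulo 59: 47600784 = 806792·59 + 56, so 33^107 ≡ 56.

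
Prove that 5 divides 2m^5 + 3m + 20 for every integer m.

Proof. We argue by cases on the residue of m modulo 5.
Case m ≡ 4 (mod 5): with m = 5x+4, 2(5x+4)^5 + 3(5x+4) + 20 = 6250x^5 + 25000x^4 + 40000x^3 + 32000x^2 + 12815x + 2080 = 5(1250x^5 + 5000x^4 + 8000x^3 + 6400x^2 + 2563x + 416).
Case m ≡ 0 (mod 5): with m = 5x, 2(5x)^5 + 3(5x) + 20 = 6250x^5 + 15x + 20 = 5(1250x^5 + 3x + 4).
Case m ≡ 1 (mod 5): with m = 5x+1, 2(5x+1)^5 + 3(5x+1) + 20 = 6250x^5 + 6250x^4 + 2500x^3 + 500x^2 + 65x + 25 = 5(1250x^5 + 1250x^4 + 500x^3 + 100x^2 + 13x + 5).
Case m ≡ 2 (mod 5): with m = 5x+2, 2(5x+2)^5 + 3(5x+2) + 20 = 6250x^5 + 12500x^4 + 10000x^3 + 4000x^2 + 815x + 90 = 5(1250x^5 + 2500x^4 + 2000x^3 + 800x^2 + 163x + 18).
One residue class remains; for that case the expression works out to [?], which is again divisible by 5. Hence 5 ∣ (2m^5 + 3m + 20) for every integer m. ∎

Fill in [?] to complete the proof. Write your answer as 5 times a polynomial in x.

The residues treated are {4, 0, 1, 2}, so the missing case is m ≡ 3 (mod 5); write m = 5x+3.
Then 2(5x+3)^5 + 3(5x+3) + 20 = 6250x^5 + 18750x^4 + 22500x^3 + 13500x^2 + 4065x + 515 = 5(1250x^5 + 3750x^4 + 4500x^3 + 2700x^2 + 813x + 103).

5(1250x^5 + 3750x^4 + 4500x^3 + 2700x^2 + 813x + 103)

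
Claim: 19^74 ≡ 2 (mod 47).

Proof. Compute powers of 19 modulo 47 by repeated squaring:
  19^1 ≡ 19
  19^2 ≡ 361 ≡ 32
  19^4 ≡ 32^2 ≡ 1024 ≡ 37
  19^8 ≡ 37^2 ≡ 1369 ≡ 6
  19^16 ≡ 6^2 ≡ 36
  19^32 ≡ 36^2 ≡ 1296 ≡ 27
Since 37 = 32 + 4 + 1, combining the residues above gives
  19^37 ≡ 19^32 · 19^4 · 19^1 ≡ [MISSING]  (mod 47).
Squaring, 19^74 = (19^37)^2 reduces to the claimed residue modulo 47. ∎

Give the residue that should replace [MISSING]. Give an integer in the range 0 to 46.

Multiply the listed residues: 27 · 37 · 19 = 999 → 18981.
Reducing modulo 47: 18981 = 403·47 + 40, so 19^37 ≡ 40.

40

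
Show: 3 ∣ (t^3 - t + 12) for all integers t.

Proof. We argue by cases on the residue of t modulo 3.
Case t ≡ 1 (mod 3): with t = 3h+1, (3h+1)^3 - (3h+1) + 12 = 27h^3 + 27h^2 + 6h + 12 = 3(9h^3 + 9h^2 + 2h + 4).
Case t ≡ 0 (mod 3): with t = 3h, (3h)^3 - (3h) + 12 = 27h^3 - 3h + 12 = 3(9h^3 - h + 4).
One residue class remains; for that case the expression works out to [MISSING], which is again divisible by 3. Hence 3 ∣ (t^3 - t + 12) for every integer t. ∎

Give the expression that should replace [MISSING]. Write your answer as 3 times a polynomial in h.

Only t ≡ 2 (mod 3) is unaccounted for. Put t = 3h+2:
(3h+2)^3 - (3h+2) + 12 expands to 27h^3 + 54h^2 + 33h + 18,
and factoring out 3 leaves 3(9h^3 + 18h^2 + 11h + 6).

3(9h^3 + 18h^2 + 11h + 6)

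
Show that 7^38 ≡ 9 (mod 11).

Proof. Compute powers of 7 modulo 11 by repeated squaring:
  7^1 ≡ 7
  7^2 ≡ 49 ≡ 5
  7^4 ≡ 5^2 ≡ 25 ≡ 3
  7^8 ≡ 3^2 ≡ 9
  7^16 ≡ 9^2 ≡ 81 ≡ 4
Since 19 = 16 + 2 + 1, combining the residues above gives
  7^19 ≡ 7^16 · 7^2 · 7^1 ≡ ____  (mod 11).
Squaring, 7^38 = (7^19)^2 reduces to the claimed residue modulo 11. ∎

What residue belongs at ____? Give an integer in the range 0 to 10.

8

Multiply the listed residues: 4 · 5 · 7 = 20 → 140.
Reducing modulo 11: 140 = 12·11 + 8, so 7^19 ≡ 8.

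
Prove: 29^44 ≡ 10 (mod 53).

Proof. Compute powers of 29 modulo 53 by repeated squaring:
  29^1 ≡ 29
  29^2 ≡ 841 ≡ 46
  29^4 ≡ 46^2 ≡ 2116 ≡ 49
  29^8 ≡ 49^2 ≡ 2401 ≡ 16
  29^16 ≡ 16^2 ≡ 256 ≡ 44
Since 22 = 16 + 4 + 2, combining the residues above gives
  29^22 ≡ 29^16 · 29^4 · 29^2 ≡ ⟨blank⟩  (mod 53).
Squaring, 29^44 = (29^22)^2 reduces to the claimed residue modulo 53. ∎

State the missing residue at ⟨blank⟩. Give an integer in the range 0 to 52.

Multiply the listed residues: 44 · 49 · 46 = 2156 → 99176.
Reducing modulo 53: 99176 = 1871·53 + 13, so 29^22 ≡ 13.

13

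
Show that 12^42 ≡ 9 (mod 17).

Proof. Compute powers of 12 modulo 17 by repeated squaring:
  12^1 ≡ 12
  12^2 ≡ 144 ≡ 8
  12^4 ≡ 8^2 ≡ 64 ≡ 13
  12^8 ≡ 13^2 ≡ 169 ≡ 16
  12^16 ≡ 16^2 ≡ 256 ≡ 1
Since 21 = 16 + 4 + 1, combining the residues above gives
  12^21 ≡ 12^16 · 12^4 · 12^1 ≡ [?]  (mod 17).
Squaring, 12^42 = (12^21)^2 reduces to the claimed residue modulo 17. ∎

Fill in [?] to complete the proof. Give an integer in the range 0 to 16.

3

12^16 · 12^4 · 12^1 ≡ 1 · 13 · 12 = 156.
156 mod 17 = 3, so 12^21 ≡ 3 (mod 17).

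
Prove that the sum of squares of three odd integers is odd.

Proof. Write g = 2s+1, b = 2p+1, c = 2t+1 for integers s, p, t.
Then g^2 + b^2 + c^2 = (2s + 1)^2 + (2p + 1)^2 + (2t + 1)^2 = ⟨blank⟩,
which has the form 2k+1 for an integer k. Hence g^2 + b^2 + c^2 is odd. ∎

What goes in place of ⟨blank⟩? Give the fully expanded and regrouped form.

2(2p^2 + 2p + 2s^2 + 2s + 2t^2 + 2t + 1) + 1

(2s + 1)^2 + (2p + 1)^2 + (2t + 1)^2 = 4p^2 + 4p + 4s^2 + 4s + 4t^2 + 4t + 3
= 2(2p^2 + 2p + 2s^2 + 2s + 2t^2 + 2t + 1) + 1.
Since 2p^2 + 2p + 2s^2 + 2s + 2t^2 + 2t + 1 is an integer, the sum of squares is of the form 2k+1 for an integer k.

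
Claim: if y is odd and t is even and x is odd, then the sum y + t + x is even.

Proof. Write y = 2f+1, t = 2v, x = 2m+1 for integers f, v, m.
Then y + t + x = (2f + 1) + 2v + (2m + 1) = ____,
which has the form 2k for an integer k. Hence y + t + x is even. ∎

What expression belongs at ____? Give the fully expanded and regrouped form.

(2f + 1) + 2v + (2m + 1) = 2f + 2m + 2v + 2
= 2(f + m + v + 1).
Since f + m + v + 1 is an integer, the sum is of the form 2k for an integer k.

2(f + m + v + 1)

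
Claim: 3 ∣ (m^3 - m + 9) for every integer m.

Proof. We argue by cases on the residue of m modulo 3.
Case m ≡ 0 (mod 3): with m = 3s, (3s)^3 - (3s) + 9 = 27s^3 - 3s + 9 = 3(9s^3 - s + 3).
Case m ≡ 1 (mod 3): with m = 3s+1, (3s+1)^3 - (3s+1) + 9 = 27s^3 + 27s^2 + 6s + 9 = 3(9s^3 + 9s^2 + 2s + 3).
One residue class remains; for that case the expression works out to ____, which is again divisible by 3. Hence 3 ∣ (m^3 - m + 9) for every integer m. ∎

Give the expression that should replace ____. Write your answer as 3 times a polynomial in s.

Only m ≡ 2 (mod 3) is unaccounted for. Put m = 3s+2:
(3s+2)^3 - (3s+2) + 9 expands to 27s^3 + 54s^2 + 33s + 15,
and factoring out 3 leaves 3(9s^3 + 18s^2 + 11s + 5).

3(9s^3 + 18s^2 + 11s + 5)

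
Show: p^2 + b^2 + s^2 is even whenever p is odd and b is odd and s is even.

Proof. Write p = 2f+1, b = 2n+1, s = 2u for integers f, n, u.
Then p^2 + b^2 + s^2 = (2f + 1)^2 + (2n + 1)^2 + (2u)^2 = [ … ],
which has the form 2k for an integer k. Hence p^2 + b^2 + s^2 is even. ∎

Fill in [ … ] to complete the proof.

2(2f^2 + 2f + 2n^2 + 2n + 2u^2 + 1)

Expanding: (2f + 1)^2 + (2n + 1)^2 + (2u)^2 = 4f^2 + 4f + 4n^2 + 4n + 4u^2 + 2.
Every term is even; pulling out the factor of 2 gives 2(2f^2 + 2f + 2n^2 + 2n + 2u^2 + 1).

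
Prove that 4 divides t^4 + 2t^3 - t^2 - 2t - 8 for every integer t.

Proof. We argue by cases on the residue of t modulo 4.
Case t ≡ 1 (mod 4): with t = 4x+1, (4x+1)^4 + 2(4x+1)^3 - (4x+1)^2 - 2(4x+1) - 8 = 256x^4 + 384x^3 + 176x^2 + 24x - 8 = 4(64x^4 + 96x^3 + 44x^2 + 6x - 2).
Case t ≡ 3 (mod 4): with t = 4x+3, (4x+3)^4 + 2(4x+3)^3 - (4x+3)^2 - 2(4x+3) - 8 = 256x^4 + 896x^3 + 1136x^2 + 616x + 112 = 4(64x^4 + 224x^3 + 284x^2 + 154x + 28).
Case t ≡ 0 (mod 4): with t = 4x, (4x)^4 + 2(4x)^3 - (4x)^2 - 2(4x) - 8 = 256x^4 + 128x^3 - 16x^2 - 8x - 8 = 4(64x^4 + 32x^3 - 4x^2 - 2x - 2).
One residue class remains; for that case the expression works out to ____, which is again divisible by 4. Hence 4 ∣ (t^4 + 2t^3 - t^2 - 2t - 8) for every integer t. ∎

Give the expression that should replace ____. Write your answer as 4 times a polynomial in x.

Only t ≡ 2 (mod 4) is unaccounted for. Put t = 4x+2:
(4x+2)^4 + 2(4x+2)^3 - (4x+2)^2 - 2(4x+2) - 8 expands to 256x^4 + 640x^3 + 560x^2 + 200x + 16,
and factoring out 4 leaves 4(64x^4 + 160x^3 + 140x^2 + 50x + 4).

4(64x^4 + 160x^3 + 140x^2 + 50x + 4)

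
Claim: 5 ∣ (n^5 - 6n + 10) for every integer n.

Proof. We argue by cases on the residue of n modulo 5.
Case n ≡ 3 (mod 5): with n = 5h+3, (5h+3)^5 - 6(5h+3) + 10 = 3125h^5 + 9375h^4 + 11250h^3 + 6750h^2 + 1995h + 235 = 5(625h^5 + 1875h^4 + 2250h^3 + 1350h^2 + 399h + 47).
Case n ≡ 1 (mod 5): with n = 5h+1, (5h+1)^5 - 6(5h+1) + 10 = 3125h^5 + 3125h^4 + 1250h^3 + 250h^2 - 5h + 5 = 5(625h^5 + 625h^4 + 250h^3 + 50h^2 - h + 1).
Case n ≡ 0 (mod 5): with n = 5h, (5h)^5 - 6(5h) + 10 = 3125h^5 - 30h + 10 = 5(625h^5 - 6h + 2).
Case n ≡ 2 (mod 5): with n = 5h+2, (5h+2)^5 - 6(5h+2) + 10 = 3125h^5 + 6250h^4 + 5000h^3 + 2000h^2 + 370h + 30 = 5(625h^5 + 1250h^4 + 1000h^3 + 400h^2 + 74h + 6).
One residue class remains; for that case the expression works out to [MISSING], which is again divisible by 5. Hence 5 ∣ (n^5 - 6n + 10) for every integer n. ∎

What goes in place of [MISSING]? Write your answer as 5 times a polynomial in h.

The residues treated are {3, 1, 0, 2}, so the missing case is n ≡ 4 (mod 5); write n = 5h+4.
Then (5h+4)^5 - 6(5h+4) + 10 = 3125h^5 + 12500h^4 + 20000h^3 + 16000h^2 + 6370h + 1010 = 5(625h^5 + 2500h^4 + 4000h^3 + 3200h^2 + 1274h + 202).

5(625h^5 + 2500h^4 + 4000h^3 + 3200h^2 + 1274h + 202)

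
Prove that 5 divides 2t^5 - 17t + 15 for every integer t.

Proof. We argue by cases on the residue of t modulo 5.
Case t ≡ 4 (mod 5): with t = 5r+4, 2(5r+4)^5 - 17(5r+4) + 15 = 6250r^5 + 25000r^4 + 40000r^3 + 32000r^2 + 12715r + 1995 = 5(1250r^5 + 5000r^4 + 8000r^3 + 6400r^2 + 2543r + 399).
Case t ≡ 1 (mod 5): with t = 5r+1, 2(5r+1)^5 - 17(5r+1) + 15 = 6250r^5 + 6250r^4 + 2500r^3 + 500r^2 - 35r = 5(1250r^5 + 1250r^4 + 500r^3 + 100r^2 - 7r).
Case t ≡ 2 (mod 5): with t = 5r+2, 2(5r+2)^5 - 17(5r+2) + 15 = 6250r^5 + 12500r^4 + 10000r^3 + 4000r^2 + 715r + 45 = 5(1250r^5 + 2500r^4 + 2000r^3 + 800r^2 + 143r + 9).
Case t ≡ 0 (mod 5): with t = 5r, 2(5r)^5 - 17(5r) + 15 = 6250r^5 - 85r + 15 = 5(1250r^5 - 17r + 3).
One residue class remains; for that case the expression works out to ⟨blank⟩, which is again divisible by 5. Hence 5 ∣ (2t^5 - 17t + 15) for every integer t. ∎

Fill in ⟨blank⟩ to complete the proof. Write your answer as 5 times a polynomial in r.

5(1250r^5 + 3750r^4 + 4500r^3 + 2700r^2 + 793r + 90)

The residues treated are {4, 1, 2, 0}, so the missing case is t ≡ 3 (mod 5); write t = 5r+3.
Then 2(5r+3)^5 - 17(5r+3) + 15 = 6250r^5 + 18750r^4 + 22500r^3 + 13500r^2 + 3965r + 450 = 5(1250r^5 + 3750r^4 + 4500r^3 + 2700r^2 + 793r + 90).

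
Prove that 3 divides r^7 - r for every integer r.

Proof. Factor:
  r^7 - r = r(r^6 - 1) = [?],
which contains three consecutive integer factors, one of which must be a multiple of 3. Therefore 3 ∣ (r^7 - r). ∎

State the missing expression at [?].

(r - 1)r(r + 1)(r^4 + r^2 + 1)

r^6 - 1 = (r^2 - 1)(r^4 + r^2 + 1), and r^2 - 1 = (r-1)(r+1).
So r(r^6 - 1) = (r - 1)r(r + 1)(r^4 + r^2 + 1).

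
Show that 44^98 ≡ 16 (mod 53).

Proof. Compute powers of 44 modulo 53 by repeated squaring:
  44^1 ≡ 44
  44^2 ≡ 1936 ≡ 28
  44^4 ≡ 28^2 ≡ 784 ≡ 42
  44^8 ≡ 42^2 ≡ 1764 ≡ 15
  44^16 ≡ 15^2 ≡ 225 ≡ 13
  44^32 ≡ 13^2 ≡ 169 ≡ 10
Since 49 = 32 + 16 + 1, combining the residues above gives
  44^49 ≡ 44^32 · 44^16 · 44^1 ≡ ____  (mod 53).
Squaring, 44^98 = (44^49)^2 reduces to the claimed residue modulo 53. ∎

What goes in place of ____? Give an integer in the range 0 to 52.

Multiply the listed residues: 10 · 13 · 44 = 130 → 5720.
Reducing modulo 53: 5720 = 107·53 + 49, so 44^49 ≡ 49.

49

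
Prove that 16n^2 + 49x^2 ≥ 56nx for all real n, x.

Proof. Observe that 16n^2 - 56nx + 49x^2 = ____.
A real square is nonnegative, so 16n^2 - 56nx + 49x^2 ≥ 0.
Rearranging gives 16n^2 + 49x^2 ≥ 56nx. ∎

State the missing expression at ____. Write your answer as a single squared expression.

16n^2 - 56nx + 49x^2 is a perfect-square trinomial: the outer terms are (4n)^2 and (7x)^2, and the cross term is -2·4n·7x.
So 16n^2 - 56nx + 49x^2 = (4n - 7x)^2 ≥ 0.

(4n - 7x)^2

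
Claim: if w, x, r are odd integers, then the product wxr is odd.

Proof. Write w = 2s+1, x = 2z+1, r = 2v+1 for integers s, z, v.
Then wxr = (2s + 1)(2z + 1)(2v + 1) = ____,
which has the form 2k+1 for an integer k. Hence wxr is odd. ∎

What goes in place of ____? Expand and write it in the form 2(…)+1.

2(4svz + 2sv + 2sz + s + 2vz + v + z) + 1

(2s + 1)(2z + 1)(2v + 1) = 8svz + 4sv + 4sz + 2s + 4vz + 2v + 2z + 1
= 2(4svz + 2sv + 2sz + s + 2vz + v + z) + 1.
Since 4svz + 2sv + 2sz + s + 2vz + v + z is an integer, the product is of the form 2k+1 for an integer k.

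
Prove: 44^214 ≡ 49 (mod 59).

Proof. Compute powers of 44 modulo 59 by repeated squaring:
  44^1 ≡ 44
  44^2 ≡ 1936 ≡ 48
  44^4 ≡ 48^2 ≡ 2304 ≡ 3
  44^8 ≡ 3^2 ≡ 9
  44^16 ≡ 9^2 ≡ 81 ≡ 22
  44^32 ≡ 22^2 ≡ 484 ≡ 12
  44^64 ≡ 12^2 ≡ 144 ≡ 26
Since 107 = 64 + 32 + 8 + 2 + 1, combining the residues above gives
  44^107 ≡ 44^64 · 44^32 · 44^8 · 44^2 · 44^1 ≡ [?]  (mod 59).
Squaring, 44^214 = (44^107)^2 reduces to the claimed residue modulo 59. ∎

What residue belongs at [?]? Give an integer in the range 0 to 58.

44^64 · 44^32 · 44^8 · 44^2 · 44^1 ≡ 26 · 12 · 9 · 48 · 44 = 5930496.
5930496 mod 59 = 52, so 44^107 ≡ 52 (mod 59).

52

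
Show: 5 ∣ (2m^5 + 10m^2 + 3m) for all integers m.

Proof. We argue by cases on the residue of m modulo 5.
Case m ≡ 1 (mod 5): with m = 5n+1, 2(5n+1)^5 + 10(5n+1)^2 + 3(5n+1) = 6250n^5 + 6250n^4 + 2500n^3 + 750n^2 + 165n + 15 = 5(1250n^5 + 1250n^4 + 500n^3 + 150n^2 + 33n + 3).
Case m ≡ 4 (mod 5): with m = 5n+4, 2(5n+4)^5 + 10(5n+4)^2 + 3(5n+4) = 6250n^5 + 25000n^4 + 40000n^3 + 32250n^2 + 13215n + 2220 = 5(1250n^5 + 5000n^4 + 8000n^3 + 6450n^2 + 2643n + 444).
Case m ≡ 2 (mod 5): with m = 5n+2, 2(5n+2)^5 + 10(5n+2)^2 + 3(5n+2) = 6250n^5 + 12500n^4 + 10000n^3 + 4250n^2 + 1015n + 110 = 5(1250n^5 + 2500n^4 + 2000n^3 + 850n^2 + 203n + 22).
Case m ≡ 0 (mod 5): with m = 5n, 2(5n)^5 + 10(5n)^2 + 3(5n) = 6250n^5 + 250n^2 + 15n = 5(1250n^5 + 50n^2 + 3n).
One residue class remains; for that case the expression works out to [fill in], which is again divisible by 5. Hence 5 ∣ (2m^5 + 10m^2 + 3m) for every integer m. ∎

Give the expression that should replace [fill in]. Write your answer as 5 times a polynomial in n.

The residues treated are {1, 4, 2, 0}, so the missing case is m ≡ 3 (mod 5); write m = 5n+3.
Then 2(5n+3)^5 + 10(5n+3)^2 + 3(5n+3) = 6250n^5 + 18750n^4 + 22500n^3 + 13750n^2 + 4365n + 585 = 5(1250n^5 + 3750n^4 + 4500n^3 + 2750n^2 + 873n + 117).

5(1250n^5 + 3750n^4 + 4500n^3 + 2750n^2 + 873n + 117)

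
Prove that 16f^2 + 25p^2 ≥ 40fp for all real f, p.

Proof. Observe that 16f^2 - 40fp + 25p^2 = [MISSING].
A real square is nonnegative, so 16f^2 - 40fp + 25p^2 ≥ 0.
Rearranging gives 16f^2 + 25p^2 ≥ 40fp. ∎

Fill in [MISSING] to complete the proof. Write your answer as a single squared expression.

The leading and trailing coefficients are 4^2 and 5^2, and 40 = 2·4·5, so the trinomial is (4f - 5p)^2.
Hence 16f^2 - 40fp + 25p^2 ≥ 0.

(4f - 5p)^2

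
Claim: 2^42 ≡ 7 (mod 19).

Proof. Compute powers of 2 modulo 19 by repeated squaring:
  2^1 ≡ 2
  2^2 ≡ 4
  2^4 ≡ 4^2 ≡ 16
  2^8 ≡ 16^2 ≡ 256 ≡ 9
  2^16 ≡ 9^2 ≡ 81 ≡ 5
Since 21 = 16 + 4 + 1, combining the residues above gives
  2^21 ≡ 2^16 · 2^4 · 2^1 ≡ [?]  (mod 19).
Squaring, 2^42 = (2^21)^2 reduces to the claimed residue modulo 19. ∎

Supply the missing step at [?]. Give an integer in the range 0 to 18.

8

2^16 · 2^4 · 2^1 ≡ 5 · 16 · 2 = 160.
160 mod 19 = 8, so 2^21 ≡ 8 (mod 19).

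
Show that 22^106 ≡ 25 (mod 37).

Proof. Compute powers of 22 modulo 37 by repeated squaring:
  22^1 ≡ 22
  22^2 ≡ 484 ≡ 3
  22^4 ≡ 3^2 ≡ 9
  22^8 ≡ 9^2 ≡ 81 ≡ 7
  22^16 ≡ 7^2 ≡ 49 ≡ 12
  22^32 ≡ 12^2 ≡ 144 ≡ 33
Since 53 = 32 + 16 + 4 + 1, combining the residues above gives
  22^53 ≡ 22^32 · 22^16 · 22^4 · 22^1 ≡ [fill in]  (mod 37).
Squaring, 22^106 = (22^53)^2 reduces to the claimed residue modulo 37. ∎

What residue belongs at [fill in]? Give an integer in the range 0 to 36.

5

Multiply the listed residues: 33 · 12 · 9 · 22 = 396 → 3564 → 78408.
Reducing modulo 37: 78408 = 2119·37 + 5, so 22^53 ≡ 5.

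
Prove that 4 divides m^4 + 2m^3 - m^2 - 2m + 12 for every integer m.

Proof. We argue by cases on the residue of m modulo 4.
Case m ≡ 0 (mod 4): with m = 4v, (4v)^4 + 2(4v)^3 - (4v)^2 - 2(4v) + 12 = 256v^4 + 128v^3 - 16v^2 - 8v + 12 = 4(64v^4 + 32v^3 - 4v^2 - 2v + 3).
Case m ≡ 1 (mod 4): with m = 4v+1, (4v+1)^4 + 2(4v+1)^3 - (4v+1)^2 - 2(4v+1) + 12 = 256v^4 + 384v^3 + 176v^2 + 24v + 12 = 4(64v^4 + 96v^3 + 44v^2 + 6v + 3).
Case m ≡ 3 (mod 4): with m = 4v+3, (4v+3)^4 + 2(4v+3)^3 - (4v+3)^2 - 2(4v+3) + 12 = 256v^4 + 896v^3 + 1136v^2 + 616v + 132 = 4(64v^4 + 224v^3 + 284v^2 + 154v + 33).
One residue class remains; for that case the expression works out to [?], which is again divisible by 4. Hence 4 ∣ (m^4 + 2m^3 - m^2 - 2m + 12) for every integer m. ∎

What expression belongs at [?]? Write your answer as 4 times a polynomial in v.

The residues treated are {0, 1, 3}, so the missing case is m ≡ 2 (mod 4); write m = 4v+2.
Then (4v+2)^4 + 2(4v+2)^3 - (4v+2)^2 - 2(4v+2) + 12 = 256v^4 + 640v^3 + 560v^2 + 200v + 36 = 4(64v^4 + 160v^3 + 140v^2 + 50v + 9).

4(64v^4 + 160v^3 + 140v^2 + 50v + 9)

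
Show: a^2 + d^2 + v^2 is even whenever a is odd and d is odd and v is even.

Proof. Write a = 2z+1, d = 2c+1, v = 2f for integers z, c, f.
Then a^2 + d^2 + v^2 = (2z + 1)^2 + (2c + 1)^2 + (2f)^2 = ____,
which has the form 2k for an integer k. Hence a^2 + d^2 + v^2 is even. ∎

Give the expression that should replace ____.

Expanding: (2z + 1)^2 + (2c + 1)^2 + (2f)^2 = 4c^2 + 4c + 4f^2 + 4z^2 + 4z + 2.
Every term is even; pulling out the factor of 2 gives 2(2c^2 + 2c + 2f^2 + 2z^2 + 2z + 1).

2(2c^2 + 2c + 2f^2 + 2z^2 + 2z + 1)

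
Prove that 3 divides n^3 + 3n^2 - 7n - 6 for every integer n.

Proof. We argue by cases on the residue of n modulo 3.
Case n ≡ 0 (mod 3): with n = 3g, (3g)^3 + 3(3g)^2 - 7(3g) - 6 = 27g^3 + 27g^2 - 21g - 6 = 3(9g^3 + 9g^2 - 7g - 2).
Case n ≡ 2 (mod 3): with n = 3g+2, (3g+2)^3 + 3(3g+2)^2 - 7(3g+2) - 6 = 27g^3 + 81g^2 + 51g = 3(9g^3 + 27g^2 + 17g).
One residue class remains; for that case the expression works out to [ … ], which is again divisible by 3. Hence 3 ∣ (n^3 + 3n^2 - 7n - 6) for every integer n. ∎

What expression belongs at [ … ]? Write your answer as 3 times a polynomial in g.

Only n ≡ 1 (mod 3) is unaccounted for. Put n = 3g+1:
(3g+1)^3 + 3(3g+1)^2 - 7(3g+1) - 6 expands to 27g^3 + 54g^2 + 6g - 9,
and factoring out 3 leaves 3(9g^3 + 18g^2 + 2g - 3).

3(9g^3 + 18g^2 + 2g - 3)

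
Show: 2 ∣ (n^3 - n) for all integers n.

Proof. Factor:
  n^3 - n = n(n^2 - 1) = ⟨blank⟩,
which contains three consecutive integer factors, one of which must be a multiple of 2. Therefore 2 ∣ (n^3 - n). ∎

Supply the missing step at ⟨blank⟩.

n(n^2 - 1) = n(n - 1)(n + 1) = (n - 1)n(n + 1).
These three factors are consecutive integers, so their product is divisible by 2.

(n - 1)n(n + 1)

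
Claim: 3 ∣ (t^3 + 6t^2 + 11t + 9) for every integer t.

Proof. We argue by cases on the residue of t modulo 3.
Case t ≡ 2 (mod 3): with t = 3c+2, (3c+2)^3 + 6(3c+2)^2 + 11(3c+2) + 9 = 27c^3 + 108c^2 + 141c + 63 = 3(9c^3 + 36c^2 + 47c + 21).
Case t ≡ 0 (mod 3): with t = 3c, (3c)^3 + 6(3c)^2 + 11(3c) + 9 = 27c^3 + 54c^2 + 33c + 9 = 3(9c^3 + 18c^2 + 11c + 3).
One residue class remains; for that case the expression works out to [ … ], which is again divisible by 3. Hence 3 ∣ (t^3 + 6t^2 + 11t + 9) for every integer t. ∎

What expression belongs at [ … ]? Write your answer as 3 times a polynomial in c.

3(9c^3 + 27c^2 + 26c + 9)

The residues treated are {2, 0}, so the missing case is t ≡ 1 (mod 3); write t = 3c+1.
Then (3c+1)^3 + 6(3c+1)^2 + 11(3c+1) + 9 = 27c^3 + 81c^2 + 78c + 27 = 3(9c^3 + 27c^2 + 26c + 9).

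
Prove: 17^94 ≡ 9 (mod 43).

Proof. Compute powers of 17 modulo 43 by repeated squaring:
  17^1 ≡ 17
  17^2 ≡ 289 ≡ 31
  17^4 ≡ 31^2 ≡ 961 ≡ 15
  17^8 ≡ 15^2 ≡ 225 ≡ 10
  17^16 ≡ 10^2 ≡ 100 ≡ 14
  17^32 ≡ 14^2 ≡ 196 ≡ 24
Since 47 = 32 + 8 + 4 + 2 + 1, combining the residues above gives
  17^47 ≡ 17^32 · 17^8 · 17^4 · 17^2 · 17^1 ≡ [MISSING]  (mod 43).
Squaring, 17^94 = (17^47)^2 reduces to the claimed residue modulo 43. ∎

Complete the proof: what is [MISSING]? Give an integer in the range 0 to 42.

17^32 · 17^8 · 17^4 · 17^2 · 17^1 ≡ 24 · 10 · 15 · 31 · 17 = 1897200.
1897200 mod 43 = 40, so 17^47 ≡ 40 (mod 43).

40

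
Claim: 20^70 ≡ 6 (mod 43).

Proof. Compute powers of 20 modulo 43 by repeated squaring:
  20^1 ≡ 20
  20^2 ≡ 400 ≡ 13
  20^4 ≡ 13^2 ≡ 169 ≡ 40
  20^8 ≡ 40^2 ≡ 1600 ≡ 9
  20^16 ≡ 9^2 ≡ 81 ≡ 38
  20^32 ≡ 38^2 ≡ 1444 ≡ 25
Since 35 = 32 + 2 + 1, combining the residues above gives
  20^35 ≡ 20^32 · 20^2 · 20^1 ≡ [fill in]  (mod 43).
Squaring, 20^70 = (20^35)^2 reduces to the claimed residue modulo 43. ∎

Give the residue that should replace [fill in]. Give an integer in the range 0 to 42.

7

Multiply the listed residues: 25 · 13 · 20 = 325 → 6500.
Reducing modulo 43: 6500 = 151·43 + 7, so 20^35 ≡ 7.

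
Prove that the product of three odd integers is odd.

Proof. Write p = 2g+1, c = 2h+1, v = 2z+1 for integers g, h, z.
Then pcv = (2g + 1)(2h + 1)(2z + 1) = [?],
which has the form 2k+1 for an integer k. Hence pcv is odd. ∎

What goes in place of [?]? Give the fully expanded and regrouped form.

2(4ghz + 2gh + 2gz + g + 2hz + h + z) + 1

(2g + 1)(2h + 1)(2z + 1) = 8ghz + 4gh + 4gz + 2g + 4hz + 2h + 2z + 1
= 2(4ghz + 2gh + 2gz + g + 2hz + h + z) + 1.
Since 4ghz + 2gh + 2gz + g + 2hz + h + z is an integer, the product is of the form 2k+1 for an integer k.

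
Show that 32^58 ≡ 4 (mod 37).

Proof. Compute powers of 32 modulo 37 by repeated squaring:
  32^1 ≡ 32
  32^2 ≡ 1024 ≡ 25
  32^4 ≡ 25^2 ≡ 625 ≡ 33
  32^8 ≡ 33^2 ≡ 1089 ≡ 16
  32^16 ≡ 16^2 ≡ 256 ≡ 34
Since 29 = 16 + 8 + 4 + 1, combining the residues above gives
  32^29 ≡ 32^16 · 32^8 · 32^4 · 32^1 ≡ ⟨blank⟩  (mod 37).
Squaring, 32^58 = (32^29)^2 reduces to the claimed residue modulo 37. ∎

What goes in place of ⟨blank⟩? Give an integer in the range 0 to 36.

Multiply the listed residues: 34 · 16 · 33 · 32 = 544 → 17952 → 574464.
Reducing modulo 37: 574464 = 15526·37 + 2, so 32^29 ≡ 2.

2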